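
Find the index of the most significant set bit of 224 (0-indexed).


0b11100000. Highest set bit at position 7

7


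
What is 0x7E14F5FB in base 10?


7E14F5FB hex = 2115302907 decimal

2115302907


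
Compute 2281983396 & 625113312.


0b10001000000001000100110110100100 & 0b100101010000100111100011100000 = 0b100100010100000 = 18592

18592


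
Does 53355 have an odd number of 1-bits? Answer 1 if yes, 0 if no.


0b1101000001101011 has 8 ones => parity 0

0


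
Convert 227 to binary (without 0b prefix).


227 = 11100011 in binary

11100011


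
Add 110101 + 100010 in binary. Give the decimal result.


110101 + 100010 = 1010111 = 87

87


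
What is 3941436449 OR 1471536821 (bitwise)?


0b11101010111011011000110000100001 | 0b1010111101101011101111010110101 = 0b11111111111111011101111010110101 = 4294827701

4294827701


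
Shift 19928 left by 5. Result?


0b100110111011000 << 5 = 0b10011011101100000000 = 637696

637696


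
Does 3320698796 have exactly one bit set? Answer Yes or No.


0b11000101111011011101011110101100. Multiple bits set => No

No


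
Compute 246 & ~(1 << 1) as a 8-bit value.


246 & ~(1 << 1) = 244

244


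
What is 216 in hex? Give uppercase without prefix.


216 = D8 hex

D8


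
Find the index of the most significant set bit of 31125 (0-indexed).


0b111100110010101. Highest set bit at position 14

14


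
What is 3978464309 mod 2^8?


3978464309 & 255 = 53

53


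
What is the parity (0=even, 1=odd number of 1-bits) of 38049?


0b1001010010100001 has 6 ones => parity 0

0


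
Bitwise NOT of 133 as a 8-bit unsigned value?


~0b10000101 = 0b1111010 = 122 (8-bit unsigned)

122


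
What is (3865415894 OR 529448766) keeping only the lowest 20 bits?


Step 1: 3865415894 | 529448766 = 4293902334
Step 2: 4293902334 & 1048575 = 1032190

1032190


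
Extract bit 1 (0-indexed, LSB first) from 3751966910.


0b11011111101000100111100010111110, position 1 = 1

1


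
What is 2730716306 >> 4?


0b10100010110000110110110010010010 >> 4 = 0b1010001011000011011011001001 = 170669769

170669769


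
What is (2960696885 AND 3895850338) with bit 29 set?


Step 1: 2960696885 & 3895850338 = 2687542304
Step 2: 2687542304 | (1 << 29) = 2687542304 | 536870912 = 2687542304

2687542304


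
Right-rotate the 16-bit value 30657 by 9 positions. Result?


Rotate 0b111011111000001 right by 9 (16-bit) = 0b1110000010111011 = 57531

57531


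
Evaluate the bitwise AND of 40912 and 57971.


0b1001111111010000 & 0b1110001001110011 = 0b1000001001010000 = 33360

33360


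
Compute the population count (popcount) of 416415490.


0b11000110100011111111100000010 has 15 set bits

15


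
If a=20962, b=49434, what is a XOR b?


20962 ^ 49434 = 37112

37112


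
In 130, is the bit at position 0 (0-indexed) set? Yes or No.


0b10000010, bit 0 = 0. No

No


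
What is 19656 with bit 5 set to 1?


19656 | (1 << 5) = 19656 | 32 = 19688

19688


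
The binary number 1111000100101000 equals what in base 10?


1111000100101000 in decimal = 61736

61736


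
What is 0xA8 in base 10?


A8 hex = 168 decimal

168


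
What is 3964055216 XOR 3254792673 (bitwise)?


0b11101100010001101010111010110000 ^ 0b11000010000000000011000111100001 = 0b101110010001101001111101010001 = 776380241

776380241


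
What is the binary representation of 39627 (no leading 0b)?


39627 = 1001101011001011 in binary

1001101011001011


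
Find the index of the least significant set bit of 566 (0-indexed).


0b1000110110. Lowest set bit at position 1

1


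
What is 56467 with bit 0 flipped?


56467 ^ (1 << 0) = 56467 ^ 1 = 56466

56466


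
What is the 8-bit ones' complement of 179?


179 ^ 255 = 76

76


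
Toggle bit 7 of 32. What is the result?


32 ^ (1 << 7) = 32 ^ 128 = 160

160


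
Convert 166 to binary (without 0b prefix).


166 = 10100110 in binary

10100110


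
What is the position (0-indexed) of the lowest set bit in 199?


0b11000111. Lowest set bit at position 0

0


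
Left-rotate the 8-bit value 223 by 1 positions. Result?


Rotate 0b11011111 left by 1 (8-bit) = 0b10111111 = 191

191


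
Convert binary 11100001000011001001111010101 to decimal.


11100001000011001001111010101 in decimal = 471962581

471962581


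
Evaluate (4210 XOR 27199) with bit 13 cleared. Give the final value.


Step 1: 4210 ^ 27199 = 31309
Step 2: 31309 & ~(1 << 13) = 23117

23117


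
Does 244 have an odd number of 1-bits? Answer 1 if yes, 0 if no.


0b11110100 has 5 ones => parity 1

1


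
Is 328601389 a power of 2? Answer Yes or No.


0b10011100101100000111100101101. Multiple bits set => No

No


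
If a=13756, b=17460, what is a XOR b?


13756 ^ 17460 = 29064

29064


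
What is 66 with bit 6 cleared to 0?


66 & ~(1 << 6) = 2

2


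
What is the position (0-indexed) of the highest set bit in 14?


0b1110. Highest set bit at position 3

3


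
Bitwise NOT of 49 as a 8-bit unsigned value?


~0b110001 = 0b11001110 = 206 (8-bit unsigned)

206


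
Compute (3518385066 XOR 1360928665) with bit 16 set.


Step 1: 3518385066 ^ 1360928665 = 2158515251
Step 2: 2158515251 | (1 << 16) = 2158515251 | 65536 = 2158580787

2158580787


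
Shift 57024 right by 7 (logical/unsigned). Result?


0b1101111011000000 >> 7 = 0b110111101 = 445

445


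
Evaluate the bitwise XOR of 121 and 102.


0b1111001 ^ 0b1100110 = 0b11111 = 31

31


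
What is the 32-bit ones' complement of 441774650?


441774650 ^ 4294967295 = 3853192645

3853192645


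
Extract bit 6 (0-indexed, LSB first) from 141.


0b10001101, position 6 = 0

0


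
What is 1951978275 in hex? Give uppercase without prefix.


1951978275 = 7458D323 hex

7458D323


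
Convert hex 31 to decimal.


31 hex = 49 decimal

49


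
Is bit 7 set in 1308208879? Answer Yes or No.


0b1001101111110011010111011101111, bit 7 = 1. Yes

Yes


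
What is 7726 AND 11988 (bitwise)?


0b1111000101110 & 0b10111011010100 = 0b111000000100 = 3588

3588


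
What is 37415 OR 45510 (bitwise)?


0b1001001000100111 | 0b1011000111000110 = 0b1011001111100111 = 46055

46055


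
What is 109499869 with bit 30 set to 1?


109499869 | (1 << 30) = 109499869 | 1073741824 = 1183241693

1183241693


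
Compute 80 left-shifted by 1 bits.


0b1010000 << 1 = 0b10100000 = 160

160


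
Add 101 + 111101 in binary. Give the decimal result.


101 + 111101 = 1000010 = 66

66


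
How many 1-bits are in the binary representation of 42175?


0b1010010010111111 has 10 set bits

10


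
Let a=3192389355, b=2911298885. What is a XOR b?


3192389355 ^ 2911298885 = 331422638

331422638


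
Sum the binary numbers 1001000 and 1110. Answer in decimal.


1001000 + 1110 = 1010110 = 86

86


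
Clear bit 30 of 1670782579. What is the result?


1670782579 & ~(1 << 30) = 597040755

597040755


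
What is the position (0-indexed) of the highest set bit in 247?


0b11110111. Highest set bit at position 7

7


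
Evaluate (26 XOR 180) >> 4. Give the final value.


Step 1: 26 ^ 180 = 174
Step 2: 174 >> 4 = 10

10


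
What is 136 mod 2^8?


136 & 255 = 136

136


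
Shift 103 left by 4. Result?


0b1100111 << 4 = 0b11001110000 = 1648

1648


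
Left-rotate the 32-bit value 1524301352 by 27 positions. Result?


Rotate 0b1011010110110101111111000101000 left by 27 (32-bit) = 0b1000010110101101101011111110001 = 1121376241

1121376241


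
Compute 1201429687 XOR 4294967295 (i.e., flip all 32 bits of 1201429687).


1201429687 ^ 4294967295 = 3093537608

3093537608


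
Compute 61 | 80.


0b111101 | 0b1010000 = 0b1111101 = 125

125


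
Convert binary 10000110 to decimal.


10000110 in decimal = 134

134


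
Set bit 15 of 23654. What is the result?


23654 | (1 << 15) = 23654 | 32768 = 56422

56422


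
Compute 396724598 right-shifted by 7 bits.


0b10111101001011000100101110110 >> 7 = 0b1011110100101100010010 = 3099410

3099410


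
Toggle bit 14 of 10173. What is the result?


10173 ^ (1 << 14) = 10173 ^ 16384 = 26557

26557


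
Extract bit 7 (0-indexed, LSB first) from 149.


0b10010101, position 7 = 1

1


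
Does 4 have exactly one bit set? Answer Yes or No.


0b100. Only one bit set => Yes

Yes


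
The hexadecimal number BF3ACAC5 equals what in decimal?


BF3ACAC5 hex = 3208301253 decimal

3208301253


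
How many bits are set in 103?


0b1100111 has 5 set bits

5


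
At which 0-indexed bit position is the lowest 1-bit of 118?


0b1110110. Lowest set bit at position 1

1


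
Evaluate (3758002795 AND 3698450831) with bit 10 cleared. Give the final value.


Step 1: 3758002795 & 3698450831 = 3698360331
Step 2: 3698360331 & ~(1 << 10) = 3698360331

3698360331


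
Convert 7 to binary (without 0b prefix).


7 = 111 in binary

111


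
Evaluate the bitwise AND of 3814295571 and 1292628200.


0b11100011010110011000100000010011 & 0b1001101000010111111000011101000 = 0b1000001000010011000000000000000 = 1091141632

1091141632


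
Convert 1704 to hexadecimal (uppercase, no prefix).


1704 = 6A8 hex

6A8


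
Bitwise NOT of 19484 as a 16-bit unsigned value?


~0b100110000011100 = 0b1011001111100011 = 46051 (16-bit unsigned)

46051


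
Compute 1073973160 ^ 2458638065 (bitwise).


0b1000000000000111000011110101000 ^ 0b10010010100010111101011011110001 = 0b11010010100010000101000101011001 = 3532149081

3532149081


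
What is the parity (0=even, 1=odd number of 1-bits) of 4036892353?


0b11110000100111100001011011000001 has 15 ones => parity 1

1


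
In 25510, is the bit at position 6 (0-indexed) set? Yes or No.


0b110001110100110, bit 6 = 0. No

No


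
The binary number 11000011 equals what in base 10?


11000011 in decimal = 195

195


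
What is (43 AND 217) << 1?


Step 1: 43 & 217 = 9
Step 2: 9 << 1 = 18

18


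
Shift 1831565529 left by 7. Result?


0b1101101001010110111100011011001 << 7 = 0b11011010010101101111000110110010000000 = 234440387712

234440387712


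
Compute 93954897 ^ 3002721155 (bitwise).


0b101100110011010001101010001 ^ 0b10110010111110011110001110000011 = 0b10110111011000000100000011010010 = 3076538578

3076538578


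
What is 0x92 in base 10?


92 hex = 146 decimal

146


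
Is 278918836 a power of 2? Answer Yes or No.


0b10000100111111111011010110100. Multiple bits set => No

No


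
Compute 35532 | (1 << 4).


35532 | (1 << 4) = 35532 | 16 = 35548

35548


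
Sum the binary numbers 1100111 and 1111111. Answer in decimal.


1100111 + 1111111 = 11100110 = 230

230


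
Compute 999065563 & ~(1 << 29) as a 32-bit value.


999065563 & ~(1 << 29) = 462194651

462194651


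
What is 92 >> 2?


0b1011100 >> 2 = 0b10111 = 23

23


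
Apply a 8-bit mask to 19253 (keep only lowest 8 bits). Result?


19253 & 255 = 53

53


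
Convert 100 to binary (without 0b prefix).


100 = 1100100 in binary

1100100


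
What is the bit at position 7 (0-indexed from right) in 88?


0b1011000, position 7 = 0

0


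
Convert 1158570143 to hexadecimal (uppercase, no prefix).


1158570143 = 450E609F hex

450E609F


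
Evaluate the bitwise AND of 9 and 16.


0b1001 & 0b10000 = 0b0 = 0

0


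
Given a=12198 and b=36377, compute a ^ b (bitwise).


12198 ^ 36377 = 41407

41407


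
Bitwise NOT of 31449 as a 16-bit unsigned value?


~0b111101011011001 = 0b1000010100100110 = 34086 (16-bit unsigned)

34086


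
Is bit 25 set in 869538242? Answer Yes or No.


0b110011110101000001100111000010, bit 25 = 1. Yes

Yes


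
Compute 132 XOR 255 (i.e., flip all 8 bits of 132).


132 ^ 255 = 123

123


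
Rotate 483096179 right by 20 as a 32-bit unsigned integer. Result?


Rotate 0b11100110010110111011001110011 right by 20 (32-bit) = 0b10110111011001110011000111001100 = 3076993484

3076993484


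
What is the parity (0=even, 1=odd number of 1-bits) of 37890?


0b1001010000000010 has 4 ones => parity 0

0


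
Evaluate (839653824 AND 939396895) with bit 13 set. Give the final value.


Step 1: 839653824 & 939396895 = 839649536
Step 2: 839649536 | (1 << 13) = 839649536 | 8192 = 839657728

839657728


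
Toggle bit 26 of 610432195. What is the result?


610432195 ^ (1 << 26) = 610432195 ^ 67108864 = 543323331

543323331


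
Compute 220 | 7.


0b11011100 | 0b111 = 0b11011111 = 223

223


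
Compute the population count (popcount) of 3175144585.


0b10111101010000001101110010001001 has 15 set bits

15


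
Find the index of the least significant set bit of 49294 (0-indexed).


0b1100000010001110. Lowest set bit at position 1

1


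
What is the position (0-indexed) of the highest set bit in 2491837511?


0b10010100100001100110110001000111. Highest set bit at position 31

31


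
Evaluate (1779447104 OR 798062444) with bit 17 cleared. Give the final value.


Step 1: 1779447104 | 798062444 = 1871804268
Step 2: 1871804268 & ~(1 << 17) = 1871804268

1871804268


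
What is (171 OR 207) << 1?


Step 1: 171 | 207 = 239
Step 2: 239 << 1 = 478

478


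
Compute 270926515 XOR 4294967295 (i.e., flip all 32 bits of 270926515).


270926515 ^ 4294967295 = 4024040780

4024040780


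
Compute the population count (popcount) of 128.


0b10000000 has 1 set bits

1


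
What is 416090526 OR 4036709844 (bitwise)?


0b11000110011010000100110011110 | 0b11110000100110110100110111010100 = 0b11111000110111110100110111011110 = 4175384030

4175384030


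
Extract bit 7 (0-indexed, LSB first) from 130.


0b10000010, position 7 = 1

1


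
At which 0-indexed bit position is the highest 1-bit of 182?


0b10110110. Highest set bit at position 7

7


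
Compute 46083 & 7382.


0b1011010000000011 & 0b1110011010110 = 0b1010000000010 = 5122

5122


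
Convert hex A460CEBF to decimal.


A460CEBF hex = 2757807807 decimal

2757807807


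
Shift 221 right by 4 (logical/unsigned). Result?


0b11011101 >> 4 = 0b1101 = 13

13


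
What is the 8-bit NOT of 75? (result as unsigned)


~0b1001011 = 0b10110100 = 180 (8-bit unsigned)

180


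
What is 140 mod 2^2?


140 & 3 = 0

0


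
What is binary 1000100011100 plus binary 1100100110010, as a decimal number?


1000100011100 + 1100100110010 = 10101001001110 = 10830

10830


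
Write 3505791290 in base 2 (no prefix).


3505791290 = 11010000111101100010000100111010 in binary

11010000111101100010000100111010


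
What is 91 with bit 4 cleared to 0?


91 & ~(1 << 4) = 75

75


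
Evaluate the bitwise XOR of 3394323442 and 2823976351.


0b11001010010100010100001111110010 ^ 0b10101000010100100111010110011111 = 0b1100010000000110011011001101101 = 1644377709

1644377709


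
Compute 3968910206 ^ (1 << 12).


3968910206 ^ (1 << 12) = 3968910206 ^ 4096 = 3968914302

3968914302


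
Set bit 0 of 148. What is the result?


148 | (1 << 0) = 148 | 1 = 149

149


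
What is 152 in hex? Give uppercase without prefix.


152 = 98 hex

98


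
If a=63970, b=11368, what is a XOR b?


63970 ^ 11368 = 54666

54666


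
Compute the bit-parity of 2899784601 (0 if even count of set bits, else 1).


0b10101100110101110011001110011001 has 18 ones => parity 0

0


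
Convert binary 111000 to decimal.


111000 in decimal = 56

56


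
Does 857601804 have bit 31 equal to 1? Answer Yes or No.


0b110011000111011111011100001100, bit 31 = 0. No

No


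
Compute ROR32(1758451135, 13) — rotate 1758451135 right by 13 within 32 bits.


Rotate 0b1101000110011111101010110111111 right by 13 (32-bit) = 0b10101101111110110100011001111110 = 2918925950

2918925950


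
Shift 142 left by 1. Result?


0b10001110 << 1 = 0b100011100 = 284

284


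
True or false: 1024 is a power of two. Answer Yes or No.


0b10000000000. Only one bit set => Yes

Yes


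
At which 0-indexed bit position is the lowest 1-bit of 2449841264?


0b10010010000001011001110001110000. Lowest set bit at position 4

4


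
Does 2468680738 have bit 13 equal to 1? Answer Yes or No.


0b10010011001001010001010000100010, bit 13 = 0. No

No


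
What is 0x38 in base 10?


38 hex = 56 decimal

56


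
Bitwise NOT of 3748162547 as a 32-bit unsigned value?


~0b11011111011010000110101111110011 = 0b100000100101111001010000001100 = 546804748 (32-bit unsigned)

546804748


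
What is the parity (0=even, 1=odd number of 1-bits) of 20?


0b10100 has 2 ones => parity 0

0


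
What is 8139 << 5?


0b1111111001011 << 5 = 0b111111100101100000 = 260448

260448


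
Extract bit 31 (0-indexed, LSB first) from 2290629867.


0b10001000100010000011110011101011, position 31 = 1

1


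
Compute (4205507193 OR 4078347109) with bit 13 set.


Step 1: 4205507193 | 4078347109 = 4223595389
Step 2: 4223595389 | (1 << 13) = 4223595389 | 8192 = 4223595389

4223595389


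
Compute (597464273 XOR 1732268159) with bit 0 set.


Step 1: 597464273 ^ 1732268159 = 1155318958
Step 2: 1155318958 | (1 << 0) = 1155318958 | 1 = 1155318959

1155318959


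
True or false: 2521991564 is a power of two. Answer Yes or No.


0b10010110010100101000100110001100. Multiple bits set => No

No


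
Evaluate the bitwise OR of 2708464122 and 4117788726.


0b10100001011011111110000111111010 | 0b11110101011100000111100000110110 = 0b11110101011111111111100111111110 = 4118804990

4118804990


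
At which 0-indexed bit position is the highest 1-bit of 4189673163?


0b11111001101110010101011011001011. Highest set bit at position 31

31


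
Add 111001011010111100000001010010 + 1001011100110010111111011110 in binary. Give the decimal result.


111001011010111100000001010010 + 1001011100110010111111011110 = 1000010110111101111000000110000 = 1121906736

1121906736


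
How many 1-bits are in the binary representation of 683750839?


0b101000110000010011010110110111 has 15 set bits

15


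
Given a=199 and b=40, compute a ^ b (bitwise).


199 ^ 40 = 239

239


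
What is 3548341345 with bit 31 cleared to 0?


3548341345 & ~(1 << 31) = 1400857697

1400857697


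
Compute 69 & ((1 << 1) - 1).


69 & 1 = 1

1


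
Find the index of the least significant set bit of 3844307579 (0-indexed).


0b11100101001000110111101001111011. Lowest set bit at position 0

0


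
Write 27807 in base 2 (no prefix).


27807 = 110110010011111 in binary

110110010011111


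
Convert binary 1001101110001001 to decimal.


1001101110001001 in decimal = 39817

39817


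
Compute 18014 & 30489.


0b100011001011110 & 0b111011100011001 = 0b100011000011000 = 17944

17944


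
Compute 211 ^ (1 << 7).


211 ^ (1 << 7) = 211 ^ 128 = 83

83


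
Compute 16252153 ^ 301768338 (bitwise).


0b111101111111110011111001 ^ 0b10001111111001001111010010010 = 0b10001000010110110001001101011 = 285958763

285958763


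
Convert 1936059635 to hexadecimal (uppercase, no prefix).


1936059635 = 7365ECF3 hex

7365ECF3


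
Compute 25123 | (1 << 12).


25123 | (1 << 12) = 25123 | 4096 = 29219

29219


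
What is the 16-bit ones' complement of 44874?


44874 ^ 65535 = 20661

20661


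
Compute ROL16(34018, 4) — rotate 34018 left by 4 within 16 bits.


Rotate 0b1000010011100010 left by 4 (16-bit) = 0b100111000101000 = 20008

20008


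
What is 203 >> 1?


0b11001011 >> 1 = 0b1100101 = 101

101


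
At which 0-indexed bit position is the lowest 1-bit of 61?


0b111101. Lowest set bit at position 0

0


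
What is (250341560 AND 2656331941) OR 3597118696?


Step 1: 250341560 & 2656331941 = 239102112
Step 2: 239102112 | 3597118696 = 3731352808

3731352808


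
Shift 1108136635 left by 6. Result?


0b1000010000011001101001010111011 << 6 = 0b1000010000011001101001010111011000000 = 70920744640

70920744640


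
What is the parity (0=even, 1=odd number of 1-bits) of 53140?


0b1100111110010100 has 9 ones => parity 1

1


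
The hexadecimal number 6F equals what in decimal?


6F hex = 111 decimal

111


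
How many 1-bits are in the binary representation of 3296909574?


0b11000100100000101101100100000110 has 12 set bits

12


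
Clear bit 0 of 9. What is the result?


9 & ~(1 << 0) = 8

8


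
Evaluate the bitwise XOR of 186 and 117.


0b10111010 ^ 0b1110101 = 0b11001111 = 207

207


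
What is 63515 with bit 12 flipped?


63515 ^ (1 << 12) = 63515 ^ 4096 = 59419

59419


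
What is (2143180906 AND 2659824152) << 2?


Step 1: 2143180906 & 2659824152 = 512233480
Step 2: 512233480 << 2 = 2048933920

2048933920


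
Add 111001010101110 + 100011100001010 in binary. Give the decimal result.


111001010101110 + 100011100001010 = 1011100110111000 = 47544

47544


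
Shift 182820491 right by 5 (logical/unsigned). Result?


0b1010111001011001111010001011 >> 5 = 0b10101110010110011110100 = 5713140

5713140


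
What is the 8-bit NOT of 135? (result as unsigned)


~0b10000111 = 0b1111000 = 120 (8-bit unsigned)

120


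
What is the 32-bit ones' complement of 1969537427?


1969537427 ^ 4294967295 = 2325429868

2325429868


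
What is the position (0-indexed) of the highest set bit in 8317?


0b10000001111101. Highest set bit at position 13

13


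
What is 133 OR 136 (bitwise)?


0b10000101 | 0b10001000 = 0b10001101 = 141

141


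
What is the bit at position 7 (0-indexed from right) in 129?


0b10000001, position 7 = 1

1


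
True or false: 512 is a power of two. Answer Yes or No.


0b1000000000. Only one bit set => Yes

Yes


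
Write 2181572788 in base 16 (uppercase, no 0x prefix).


2181572788 = 820828B4 hex

820828B4


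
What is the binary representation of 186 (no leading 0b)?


186 = 10111010 in binary

10111010


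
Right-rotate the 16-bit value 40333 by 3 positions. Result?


Rotate 0b1001110110001101 right by 3 (16-bit) = 0b1011001110110001 = 46001

46001


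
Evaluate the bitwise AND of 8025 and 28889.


0b1111101011001 & 0b111000011011001 = 0b1000001011001 = 4185

4185


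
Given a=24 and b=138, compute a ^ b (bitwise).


24 ^ 138 = 146

146


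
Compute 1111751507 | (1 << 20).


1111751507 | (1 << 20) = 1111751507 | 1048576 = 1112800083

1112800083


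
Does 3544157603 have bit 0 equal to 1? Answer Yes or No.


0b11010011001111111000110110100011, bit 0 = 1. Yes

Yes


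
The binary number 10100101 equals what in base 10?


10100101 in decimal = 165

165


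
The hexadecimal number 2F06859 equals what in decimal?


2F06859 hex = 49309785 decimal

49309785


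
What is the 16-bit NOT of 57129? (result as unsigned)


~0b1101111100101001 = 0b10000011010110 = 8406 (16-bit unsigned)

8406


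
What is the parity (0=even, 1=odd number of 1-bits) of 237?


0b11101101 has 6 ones => parity 0

0


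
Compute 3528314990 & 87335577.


0b11010010010011011101000001101110 & 0b101001101001010001010011001 = 0b1001000000000001000 = 294920

294920


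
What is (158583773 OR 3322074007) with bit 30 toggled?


Step 1: 158583773 | 3322074007 = 3480476639
Step 2: 3480476639 ^ (1 << 30) = 3480476639 ^ 1073741824 = 2406734815

2406734815


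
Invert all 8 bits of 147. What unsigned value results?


147 ^ 255 = 108

108


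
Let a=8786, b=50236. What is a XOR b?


8786 ^ 50236 = 58990

58990


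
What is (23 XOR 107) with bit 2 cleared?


Step 1: 23 ^ 107 = 124
Step 2: 124 & ~(1 << 2) = 120

120


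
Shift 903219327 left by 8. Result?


0b110101110101100000100001111111 << 8 = 0b11010111010110000010000111111100000000 = 231224147712

231224147712


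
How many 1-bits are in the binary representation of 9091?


0b10001110000011 has 6 set bits

6


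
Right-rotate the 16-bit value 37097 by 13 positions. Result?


Rotate 0b1001000011101001 right by 13 (16-bit) = 0b1000011101001100 = 34636

34636


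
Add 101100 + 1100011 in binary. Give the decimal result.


101100 + 1100011 = 10001111 = 143

143


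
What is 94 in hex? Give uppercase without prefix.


94 = 5E hex

5E


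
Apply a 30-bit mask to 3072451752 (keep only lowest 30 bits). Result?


3072451752 & 1073741823 = 924968104

924968104


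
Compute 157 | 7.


0b10011101 | 0b111 = 0b10011111 = 159

159


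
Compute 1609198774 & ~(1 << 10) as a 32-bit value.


1609198774 & ~(1 << 10) = 1609197750

1609197750


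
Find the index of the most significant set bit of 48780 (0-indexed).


0b1011111010001100. Highest set bit at position 15

15


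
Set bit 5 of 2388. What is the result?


2388 | (1 << 5) = 2388 | 32 = 2420

2420


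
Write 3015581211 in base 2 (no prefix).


3015581211 = 10110011101111100001111000011011 in binary

10110011101111100001111000011011


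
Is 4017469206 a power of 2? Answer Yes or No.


0b11101111011101011011011100010110. Multiple bits set => No

No


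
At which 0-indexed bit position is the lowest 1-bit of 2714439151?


0b10100001110010110000110111101111. Lowest set bit at position 0

0


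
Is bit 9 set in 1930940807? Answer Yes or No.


0b1110011000101111101000110000111, bit 9 = 0. No

No


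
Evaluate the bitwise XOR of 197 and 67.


0b11000101 ^ 0b1000011 = 0b10000110 = 134

134


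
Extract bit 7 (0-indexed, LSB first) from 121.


0b1111001, position 7 = 0

0


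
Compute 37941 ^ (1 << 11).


37941 ^ (1 << 11) = 37941 ^ 2048 = 39989

39989


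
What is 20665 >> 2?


0b101000010111001 >> 2 = 0b1010000101110 = 5166

5166


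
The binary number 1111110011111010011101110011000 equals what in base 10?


1111110011111010011101110011000 in decimal = 2122136472

2122136472


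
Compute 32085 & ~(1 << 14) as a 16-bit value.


32085 & ~(1 << 14) = 15701

15701


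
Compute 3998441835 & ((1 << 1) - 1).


3998441835 & 1 = 1

1


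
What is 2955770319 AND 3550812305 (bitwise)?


0b10110000001011010111100111001111 & 0b11010011101001010001100010010001 = 0b10010000001001010001100010000001 = 2418350209

2418350209


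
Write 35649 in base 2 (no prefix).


35649 = 1000101101000001 in binary

1000101101000001


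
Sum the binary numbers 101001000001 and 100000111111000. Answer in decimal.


101001000001 + 100000111111000 = 100110000111001 = 19513

19513


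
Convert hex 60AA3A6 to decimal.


60AA3A6 hex = 101360550 decimal

101360550


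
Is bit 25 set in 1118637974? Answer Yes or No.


0b1000010101011010000111110010110, bit 25 = 1. Yes

Yes


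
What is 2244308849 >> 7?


0b10000101110001010110111101110001 >> 7 = 0b1000010111000101011011110 = 17533662

17533662


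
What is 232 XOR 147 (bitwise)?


0b11101000 ^ 0b10010011 = 0b1111011 = 123

123


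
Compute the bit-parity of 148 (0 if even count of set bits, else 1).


0b10010100 has 3 ones => parity 1

1


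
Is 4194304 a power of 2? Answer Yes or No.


0b10000000000000000000000. Only one bit set => Yes

Yes


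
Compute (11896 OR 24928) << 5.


Step 1: 11896 | 24928 = 28536
Step 2: 28536 << 5 = 913152

913152


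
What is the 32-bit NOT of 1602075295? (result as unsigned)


~0b1011111011111011011101010011111 = 0b10100000100000100100010101100000 = 2692892000 (32-bit unsigned)

2692892000


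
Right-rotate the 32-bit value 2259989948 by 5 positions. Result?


Rotate 0b10000110101101001011010110111100 right by 5 (32-bit) = 0b11100100001101011010010110101101 = 3828721069

3828721069


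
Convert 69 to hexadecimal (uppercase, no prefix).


69 = 45 hex

45


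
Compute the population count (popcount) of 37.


0b100101 has 3 set bits

3


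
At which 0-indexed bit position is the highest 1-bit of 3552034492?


0b11010011101101111011111010111100. Highest set bit at position 31

31


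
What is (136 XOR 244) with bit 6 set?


Step 1: 136 ^ 244 = 124
Step 2: 124 | (1 << 6) = 124 | 64 = 124

124


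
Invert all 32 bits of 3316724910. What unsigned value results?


3316724910 ^ 4294967295 = 978242385

978242385


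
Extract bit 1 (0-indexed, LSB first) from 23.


0b10111, position 1 = 1

1


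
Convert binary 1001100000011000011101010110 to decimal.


1001100000011000011101010110 in decimal = 159483734

159483734


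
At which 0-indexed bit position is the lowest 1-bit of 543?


0b1000011111. Lowest set bit at position 0

0


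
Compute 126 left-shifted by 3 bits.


0b1111110 << 3 = 0b1111110000 = 1008

1008


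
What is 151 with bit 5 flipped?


151 ^ (1 << 5) = 151 ^ 32 = 183

183


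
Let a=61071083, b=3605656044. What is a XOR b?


61071083 ^ 3605656044 = 3578408711

3578408711


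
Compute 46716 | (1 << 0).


46716 | (1 << 0) = 46716 | 1 = 46717

46717


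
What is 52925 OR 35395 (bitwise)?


0b1100111010111101 | 0b1000101001000011 = 0b1100111011111111 = 52991

52991


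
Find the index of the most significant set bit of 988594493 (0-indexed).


0b111010111011001100000100111101. Highest set bit at position 29

29


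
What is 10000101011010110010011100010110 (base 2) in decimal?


10000101011010110010011100010110 in decimal = 2238392086

2238392086


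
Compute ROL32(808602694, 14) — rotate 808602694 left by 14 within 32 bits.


Rotate 0b110000001100100100110001000110 left by 14 (32-bit) = 0b10010011000100011000110000001100 = 2467400716

2467400716


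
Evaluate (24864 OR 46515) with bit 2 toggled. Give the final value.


Step 1: 24864 | 46515 = 62899
Step 2: 62899 ^ (1 << 2) = 62899 ^ 4 = 62903

62903


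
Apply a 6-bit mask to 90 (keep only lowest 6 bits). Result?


90 & 63 = 26

26


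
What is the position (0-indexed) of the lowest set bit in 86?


0b1010110. Lowest set bit at position 1

1


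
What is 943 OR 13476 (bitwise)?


0b1110101111 | 0b11010010100100 = 0b11011110101111 = 14255

14255


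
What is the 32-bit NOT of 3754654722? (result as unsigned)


~0b11011111110010110111110000000010 = 0b100000001101001000001111111101 = 540312573 (32-bit unsigned)

540312573


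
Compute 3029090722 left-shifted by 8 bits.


0b10110100100011000100000110100010 << 8 = 0b1011010010001100010000011010001000000000 = 775447224832

775447224832


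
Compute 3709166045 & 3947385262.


0b11011101000101010110000111011101 & 0b11101011010010000101000110101110 = 0b11001001000000000100000110001100 = 3372237196

3372237196


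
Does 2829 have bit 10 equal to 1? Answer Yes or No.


0b101100001101, bit 10 = 0. No

No


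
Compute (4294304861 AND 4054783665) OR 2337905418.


Step 1: 4294304861 & 4054783665 = 4054123537
Step 2: 4054123537 | 2337905418 = 4227702555

4227702555


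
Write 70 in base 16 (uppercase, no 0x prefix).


70 = 46 hex

46


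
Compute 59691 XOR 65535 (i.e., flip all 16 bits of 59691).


59691 ^ 65535 = 5844

5844


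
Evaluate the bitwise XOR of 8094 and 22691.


0b1111110011110 ^ 0b101100010100011 = 0b100011100111101 = 18237

18237


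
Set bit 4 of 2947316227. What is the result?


2947316227 | (1 << 4) = 2947316227 | 16 = 2947316243

2947316243


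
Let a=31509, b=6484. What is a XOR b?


31509 ^ 6484 = 25153

25153


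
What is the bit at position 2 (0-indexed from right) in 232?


0b11101000, position 2 = 0

0


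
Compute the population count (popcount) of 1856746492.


0b1101110101010111011001111111100 has 21 set bits

21


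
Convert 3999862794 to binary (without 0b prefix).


3999862794 = 11101110011010010001000000001010 in binary

11101110011010010001000000001010


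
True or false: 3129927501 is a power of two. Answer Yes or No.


0b10111010100011101110011101001101. Multiple bits set => No

No


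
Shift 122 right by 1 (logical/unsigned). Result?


0b1111010 >> 1 = 0b111101 = 61

61


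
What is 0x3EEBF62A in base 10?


3EEBF62A hex = 1055651370 decimal

1055651370


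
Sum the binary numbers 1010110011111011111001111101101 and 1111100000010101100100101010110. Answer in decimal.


1010110011111011111001111101101 + 1111100000010101100100101010110 = 11010010100010001011110101000011 = 3532176707

3532176707


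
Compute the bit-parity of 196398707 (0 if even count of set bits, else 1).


0b1011101101001100111001110011 has 17 ones => parity 1

1


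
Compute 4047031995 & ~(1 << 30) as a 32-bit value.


4047031995 & ~(1 << 30) = 2973290171

2973290171


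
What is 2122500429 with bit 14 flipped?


2122500429 ^ (1 << 14) = 2122500429 ^ 16384 = 2122484045

2122484045


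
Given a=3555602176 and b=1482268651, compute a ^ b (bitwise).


3555602176 ^ 1482268651 = 2344071403

2344071403


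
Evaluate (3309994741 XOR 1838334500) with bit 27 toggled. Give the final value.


Step 1: 3309994741 ^ 1838334500 = 2832744657
Step 2: 2832744657 ^ (1 << 27) = 2832744657 ^ 134217728 = 2698526929

2698526929


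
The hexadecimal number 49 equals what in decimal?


49 hex = 73 decimal

73


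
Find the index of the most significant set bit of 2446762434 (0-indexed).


0b10010001110101101010000111000010. Highest set bit at position 31

31


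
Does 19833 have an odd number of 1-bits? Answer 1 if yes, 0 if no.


0b100110101111001 has 9 ones => parity 1

1


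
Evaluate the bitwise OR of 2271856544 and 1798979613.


0b10000111011010011100011110100000 | 0b1101011001110100100000000011101 = 0b11101111011110111100011110111101 = 4017866685

4017866685


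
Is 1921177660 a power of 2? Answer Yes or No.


0b1110010100000101101100000111100. Multiple bits set => No

No


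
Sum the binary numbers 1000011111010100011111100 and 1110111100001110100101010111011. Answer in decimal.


1000011111010100011111100 + 1110111100001110100101010111011 = 1111000100101101111001110110111 = 2023158711

2023158711


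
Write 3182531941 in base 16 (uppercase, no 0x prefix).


3182531941 = BDB19565 hex

BDB19565


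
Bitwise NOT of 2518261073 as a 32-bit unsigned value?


~0b10010110000110011001110101010001 = 0b1101001111001100110001010101110 = 1776706222 (32-bit unsigned)

1776706222


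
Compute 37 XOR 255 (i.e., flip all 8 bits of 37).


37 ^ 255 = 218

218


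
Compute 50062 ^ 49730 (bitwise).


0b1100001110001110 ^ 0b1100001001000010 = 0b111001100 = 460

460


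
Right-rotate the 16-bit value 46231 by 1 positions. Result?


Rotate 0b1011010010010111 right by 1 (16-bit) = 0b1101101001001011 = 55883

55883


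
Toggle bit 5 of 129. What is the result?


129 ^ (1 << 5) = 129 ^ 32 = 161

161


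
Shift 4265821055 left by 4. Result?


0b11111110010000110100001101111111 << 4 = 0b111111100100001101000011011111110000 = 68253136880

68253136880


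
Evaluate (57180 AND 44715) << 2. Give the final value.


Step 1: 57180 & 44715 = 36360
Step 2: 36360 << 2 = 145440

145440


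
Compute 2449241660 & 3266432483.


0b10010001111111000111011000111100 & 0b11000010101100011100110111100011 = 0b10000000101100000100010000100000 = 2159035424

2159035424


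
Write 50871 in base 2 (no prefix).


50871 = 1100011010110111 in binary

1100011010110111


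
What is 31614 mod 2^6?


31614 & 63 = 62

62


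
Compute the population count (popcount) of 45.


0b101101 has 4 set bits

4


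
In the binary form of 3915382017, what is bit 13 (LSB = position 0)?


0b11101001010111111111110100000001, position 13 = 1

1


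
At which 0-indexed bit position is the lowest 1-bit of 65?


0b1000001. Lowest set bit at position 0

0


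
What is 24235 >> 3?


0b101111010101011 >> 3 = 0b101111010101 = 3029

3029


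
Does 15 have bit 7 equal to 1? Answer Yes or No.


0b1111, bit 7 = 0. No

No


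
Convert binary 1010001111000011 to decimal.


1010001111000011 in decimal = 41923

41923


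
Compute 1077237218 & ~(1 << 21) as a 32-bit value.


1077237218 & ~(1 << 21) = 1075140066

1075140066


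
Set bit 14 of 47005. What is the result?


47005 | (1 << 14) = 47005 | 16384 = 63389

63389


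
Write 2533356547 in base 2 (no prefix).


2533356547 = 10010110111111111111010000000011 in binary

10010110111111111111010000000011


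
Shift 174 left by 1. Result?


0b10101110 << 1 = 0b101011100 = 348

348


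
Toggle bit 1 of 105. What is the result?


105 ^ (1 << 1) = 105 ^ 2 = 107

107


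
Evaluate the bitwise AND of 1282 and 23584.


0b10100000010 & 0b101110000100000 = 0b10000000000 = 1024

1024


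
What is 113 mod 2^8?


113 & 255 = 113

113


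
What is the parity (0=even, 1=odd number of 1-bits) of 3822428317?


0b11100011110101011010000010011101 has 17 ones => parity 1

1


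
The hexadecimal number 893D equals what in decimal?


893D hex = 35133 decimal

35133


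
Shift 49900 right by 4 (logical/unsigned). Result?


0b1100001011101100 >> 4 = 0b110000101110 = 3118

3118


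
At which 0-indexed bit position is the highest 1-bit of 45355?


0b1011000100101011. Highest set bit at position 15

15


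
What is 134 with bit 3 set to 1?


134 | (1 << 3) = 134 | 8 = 142

142


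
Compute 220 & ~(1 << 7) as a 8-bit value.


220 & ~(1 << 7) = 92

92


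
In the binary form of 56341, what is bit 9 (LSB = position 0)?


0b1101110000010101, position 9 = 0

0


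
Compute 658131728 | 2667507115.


0b100111001110100100101100010000 | 0b10011110111111101110110110101011 = 0b10111111111111101110111110111011 = 3221155771

3221155771


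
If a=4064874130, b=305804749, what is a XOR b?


4064874130 ^ 305804749 = 3765648223

3765648223


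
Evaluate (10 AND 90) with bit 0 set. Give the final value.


Step 1: 10 & 90 = 10
Step 2: 10 | (1 << 0) = 10 | 1 = 11

11


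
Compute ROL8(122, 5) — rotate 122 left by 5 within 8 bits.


Rotate 0b1111010 left by 5 (8-bit) = 0b1001111 = 79

79


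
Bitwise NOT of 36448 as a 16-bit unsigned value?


~0b1000111001100000 = 0b111000110011111 = 29087 (16-bit unsigned)

29087


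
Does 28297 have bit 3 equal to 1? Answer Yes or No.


0b110111010001001, bit 3 = 1. Yes

Yes


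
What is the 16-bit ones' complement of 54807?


54807 ^ 65535 = 10728

10728


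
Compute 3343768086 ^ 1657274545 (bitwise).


0b11000111010011011101101000010110 ^ 0b1100010110010000000000010110001 = 0b10100101100001011101101010100111 = 2777012903

2777012903


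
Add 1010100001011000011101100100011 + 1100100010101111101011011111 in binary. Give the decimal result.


1010100001011000011101100100011 + 1100100010101111101011011111 = 1100000101101110011011000000010 = 1622619650

1622619650


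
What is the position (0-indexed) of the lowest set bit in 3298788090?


0b11000100100111111000001011111010. Lowest set bit at position 1

1
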